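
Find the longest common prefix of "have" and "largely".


Word 1: "have"
Word 2: "largely"
Comparing from start:
  Pos 0: 'h' != 'l' (stop)
LCP = "" (length 0)


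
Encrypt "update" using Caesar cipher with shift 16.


Word: "update"
Shift: 16
Each letter → (letter + shift) mod 26:
  'u' (20) + 16 = 10 → 'k'
  'p' (15) + 16 = 5 → 'f'
  'd' (3) + 16 = 19 → 't'
  'a' (0) + 16 = 16 → 'q'
  't' (19) + 16 = 9 → 'j'
  'e' (4) + 16 = 20 → 'u'
Result = "kftqju"


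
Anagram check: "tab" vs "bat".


Word 1: "tab" → sorted: abt
Word 2: "bat" → sorted: abt
Same letters? abt == abt
Anagram = Yes


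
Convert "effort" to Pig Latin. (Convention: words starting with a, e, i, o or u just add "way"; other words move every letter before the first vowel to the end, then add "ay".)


Word: "effort"
Starts with vowel → add 'way'
Pig Latin = "effortway"


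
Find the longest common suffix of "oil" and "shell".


Word 1: "oil"
Word 2: "shell"
Comparing from end:
  Pos -1: 'l' == 'l'
  Pos -2: 'i' != 'l' (stop)
LCS = "l" (length 1)


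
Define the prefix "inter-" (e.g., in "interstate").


Prefix: inter-
As in: interstate -> inter- + state
Meaning = between


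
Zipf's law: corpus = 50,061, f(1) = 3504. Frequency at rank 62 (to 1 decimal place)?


Zipf's law: f(r) = f(1) / r
f(1) = 3504
f(62) = 3504 / 62
= 56.5 occurrences


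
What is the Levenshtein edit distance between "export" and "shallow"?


Word 1: "export" (length 6)
Word 2: "shallow" (length 7)
One optimal edit sequence (insert/delete/substitute each cost 1):
  1. insert 's'  (+1)
  2. substitute 'e' -> 'h'  (+1)
  3. substitute 'x' -> 'a'  (+1)
  4. substitute 'p' -> 'l'  (+1)
  5. substitute 'o' -> 'l'  (+1)
  6. substitute 'r' -> 'o'  (+1)
  7. substitute 't' -> 'w'  (+1)
Total edit operations: 7
Edit distance = 7


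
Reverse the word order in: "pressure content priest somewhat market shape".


Original: "pressure content priest somewhat market shape"
Words (1..n): pressure | content | priest | somewhat | market | shape
Reversed (n..1): shape | market | somewhat | priest | content | pressure
Result = "shape market somewhat priest content pressure"


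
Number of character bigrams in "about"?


Word: "about" (length 5)
Number of 2-grams = length - 2 + 1 = 5 - 2 + 1
= 4


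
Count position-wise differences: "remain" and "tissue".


Comparing character by character (same length = 6):
  Pos 0: 'r' vs 't' !=
  Pos 1: 'e' vs 'i' !=
  Pos 2: 'm' vs 's' !=
  Pos 3: 'a' vs 's' !=
  Pos 4: 'i' vs 'u' !=
  Pos 5: 'n' vs 'e' !=
Hamming distance = 6


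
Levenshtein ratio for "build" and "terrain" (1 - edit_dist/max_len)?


Word 1: "build" (length 5)
Word 2: "terrain" (length 7)
One optimal edit sequence:
  1. insert 't'  (+1)
  2. insert 'e'  (+1)
  3. substitute 'b' -> 'r'  (+1)
  4. substitute 'u' -> 'r'  (+1)
  5. substitute 'i' -> 'a'  (+1)
  6. substitute 'l' -> 'i'  (+1)
  7. substitute 'd' -> 'n'  (+1)
Edit distance = 7
Max length = max(5, 7) = 7
Similarity = 1 - 7/7
= 0.0000


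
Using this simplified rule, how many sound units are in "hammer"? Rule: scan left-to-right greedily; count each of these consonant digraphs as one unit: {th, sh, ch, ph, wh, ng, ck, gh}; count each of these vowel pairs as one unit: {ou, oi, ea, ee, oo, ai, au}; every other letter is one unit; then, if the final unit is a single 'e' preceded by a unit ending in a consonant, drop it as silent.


Word: "hammer" (6 letters)
Left-to-right scan:
  1. 'h' (letter)
  2. 'a' (letter)
  3. 'm' (letter)
  4. 'm' (letter)
  5. 'e' (letter)
  6. 'r' (letter)
Units from scan: 6
Sound units = 6 units


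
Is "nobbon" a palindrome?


Word: "nobbon"
Reversed: "nobbon"
Forward == Backward? nobbon == nobbon
Palindrome = Yes


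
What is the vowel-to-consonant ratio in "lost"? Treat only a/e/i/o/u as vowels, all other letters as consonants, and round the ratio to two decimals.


Word: "lost"
Vowels (a,e,i,o,u): 1
Consonants: 3
Ratio = 1/3
= 0.33


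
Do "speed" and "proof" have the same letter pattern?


Pattern of "speed": [0, 1, 2, 2, 3]
Pattern of "proof": [0, 1, 2, 2, 3]
Patterns match
Same pattern = Yes


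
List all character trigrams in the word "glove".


Word: "glove" (length 5)
Number of trigrams = 5 - 3 + 1 = 3
  Position 0: "glo"
  Position 1: "lov"
  Position 2: "ove"
Trigrams = "glo", "lov", "ove"


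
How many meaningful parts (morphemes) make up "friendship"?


Word: "friendship"
Morphemes: friend / -ship
Each morpheme carries meaning
= 2 morphemes


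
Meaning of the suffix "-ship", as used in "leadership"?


Suffix: -ship
Example: leadership (leader + -ship)
Meaning = state / position


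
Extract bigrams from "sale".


Word: "sale" (length 4)
Number of bigrams = 4 - 2 + 1 = 3
  Position 0: "sa"
  Position 1: "al"
  Position 2: "le"
Bigrams = "sa", "al", "le"


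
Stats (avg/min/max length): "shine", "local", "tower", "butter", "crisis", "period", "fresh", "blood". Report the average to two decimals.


Lengths: "shine"=5, "local"=5, "tower"=5, "butter"=6, "crisis"=6, "period"=6, "fresh"=5, "blood"=5
Sum = 43, Count = 8
Average = 43/8 = 5.38
= avg=5.38, min=5, max=6


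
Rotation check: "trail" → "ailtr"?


Word: "trail", Candidate: "ailtr"
Method: check if candidate is substring of word+word
"trailtrail" contains "ailtr"? Yes
Is rotation = Yes


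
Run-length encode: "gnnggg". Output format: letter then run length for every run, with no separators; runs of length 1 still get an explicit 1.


String: "gnnggg"
Scanning for consecutive runs:
  'g' x 1
  'n' x 2
  'g' x 3
RLE = "g1n2g3"


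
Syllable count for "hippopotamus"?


Word: "hippopotamus"
Syllable breakdown: hip | po | pot | a | mus
Counting: 5 parts
= 5 syllables


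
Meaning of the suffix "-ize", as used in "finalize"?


Suffix: -ize
Example: finalize (final + -ize)
Meaning = to make


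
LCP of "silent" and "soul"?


Word 1: "silent"
Word 2: "soul"
Comparing from start:
  Pos 0: 's' == 's'
  Pos 1: 'i' != 'o' (stop)
LCP = "s" (length 1)


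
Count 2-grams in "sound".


Word: "sound" (length 5)
Number of 2-grams = length - 2 + 1 = 5 - 2 + 1
= 4


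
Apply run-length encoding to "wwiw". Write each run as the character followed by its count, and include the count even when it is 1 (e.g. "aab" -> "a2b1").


String: "wwiw"
Scanning for consecutive runs:
  'w' x 2
  'i' x 1
  'w' x 1
RLE = "w2i1w1"


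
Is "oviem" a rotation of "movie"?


Word: "movie", Candidate: "oviem"
Method: check if candidate is substring of word+word
"moviemovie" contains "oviem"? Yes
Is rotation = Yes


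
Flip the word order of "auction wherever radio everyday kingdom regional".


Original: "auction wherever radio everyday kingdom regional"
Words (1..n): auction | wherever | radio | everyday | kingdom | regional
Reversed (n..1): regional | kingdom | everyday | radio | wherever | auction
Result = "regional kingdom everyday radio wherever auction"


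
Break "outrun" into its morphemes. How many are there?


Word: "outrun"
Morphemes: out- + run
Each morpheme carries meaning
= 2 morphemes


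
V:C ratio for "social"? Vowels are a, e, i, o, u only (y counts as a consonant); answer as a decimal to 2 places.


Word: "social"
Vowels (a,e,i,o,u): 3
Consonants: 3
Ratio = 3/3
= 1.00


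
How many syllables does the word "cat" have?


Word: "cat"
Syllable breakdown: cat
Counting: 1 part
= 1 syllable


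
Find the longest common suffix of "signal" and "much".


Word 1: "signal"
Word 2: "much"
Comparing from end:
  Pos -1: 'l' != 'h' (stop)
LCS = "" (length 0)


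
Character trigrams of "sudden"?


Word: "sudden" (length 6)
Number of trigrams = 6 - 3 + 1 = 4
  Position 0: "sud"
  Position 1: "udd"
  Position 2: "dde"
  Position 3: "den"
Trigrams = "sud", "udd", "dde", "den"


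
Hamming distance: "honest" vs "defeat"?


Comparing character by character (same length = 6):
  Pos 0: 'h' vs 'd' !=
  Pos 1: 'o' vs 'e' !=
  Pos 2: 'n' vs 'f' !=
  Pos 3: 'e' vs 'e' =
  Pos 4: 's' vs 'a' !=
  Pos 5: 't' vs 't' =
Hamming distance = 4


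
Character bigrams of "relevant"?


Word: "relevant" (length 8)
Number of bigrams = 8 - 2 + 1 = 7
  Position 0: "re"
  Position 1: "el"
  Position 2: "le"
  Position 3: "ev"
  Position 4: "va"
  Position 5: "an"
  Position 6: "nt"
Bigrams = "re", "el", "le", "ev", "va", "an", "nt"


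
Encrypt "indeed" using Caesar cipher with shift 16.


Word: "indeed"
Shift: 16
Each letter → (letter + shift) mod 26:
  'i' (8) + 16 = 24 → 'y'
  'n' (13) + 16 = 3 → 'd'
  'd' (3) + 16 = 19 → 't'
  'e' (4) + 16 = 20 → 'u'
  'e' (4) + 16 = 20 → 'u'
  'd' (3) + 16 = 19 → 't'
Result = "ydtuut"


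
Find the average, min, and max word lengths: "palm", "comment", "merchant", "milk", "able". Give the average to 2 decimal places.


Lengths: "palm"=4, "comment"=7, "merchant"=8, "milk"=4, "able"=4
Sum = 27, Count = 5
Average = 27/5 = 5.40
= avg=5.40, min=4, max=8


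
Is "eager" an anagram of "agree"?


Word 1: "agree" → sorted: aeegr
Word 2: "eager" → sorted: aeegr
Same letters? aeegr == aeegr
Anagram = Yes


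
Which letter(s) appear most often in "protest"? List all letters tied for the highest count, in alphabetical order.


Word: "protest"
Letter counts:
  'e': 1
  'o': 1
  'p': 1
  'r': 1
  's': 1
  't': 2
Maximum count = 2
Most frequent = 't' (2 times each)


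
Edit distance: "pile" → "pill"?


Word 1: "pile" (length 4)
Word 2: "pill" (length 4)
One optimal edit sequence (insert/delete/substitute each cost 1):
  1. keep 'p'
  2. keep 'i'
  3. keep 'l'
  4. substitute 'e' -> 'l'  (+1)
Total edit operations: 1
Edit distance = 1


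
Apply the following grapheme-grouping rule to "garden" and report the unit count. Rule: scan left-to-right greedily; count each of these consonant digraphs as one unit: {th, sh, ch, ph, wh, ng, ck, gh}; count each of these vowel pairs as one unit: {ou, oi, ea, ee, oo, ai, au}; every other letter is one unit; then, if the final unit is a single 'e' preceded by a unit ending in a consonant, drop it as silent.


Word: "garden" (6 letters)
Left-to-right scan:
  (1) 'g' (letter)
  (2) 'a' (letter)
  (3) 'r' (letter)
  (4) 'd' (letter)
  (5) 'e' (letter)
  (6) 'n' (letter)
Units from scan: 6
Sound units = 6 units


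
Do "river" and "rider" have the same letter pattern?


Pattern of "river": [0, 1, 2, 3, 0]
Pattern of "rider": [0, 1, 2, 3, 0]
Patterns match
Same pattern = Yes


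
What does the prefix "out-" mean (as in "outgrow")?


Prefix: out-
As in: outgrow -> out- + grow
Meaning = surpass


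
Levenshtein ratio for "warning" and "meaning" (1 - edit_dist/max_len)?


Word 1: "warning" (length 7)
Word 2: "meaning" (length 7)
One optimal edit sequence:
  1. substitute 'w' -> 'm'  (+1)
  2. substitute 'a' -> 'e'  (+1)
  3. substitute 'r' -> 'a'  (+1)
  4. keep 'n'
  5. keep 'i'
  6. keep 'n'
  7. keep 'g'
Edit distance = 3
Max length = max(7, 7) = 7
Similarity = 1 - 3/7
= 0.5714


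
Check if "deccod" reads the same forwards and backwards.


Word: "deccod"
Reversed: "docced"
Forward == Backward? deccod != docced
Palindrome = No


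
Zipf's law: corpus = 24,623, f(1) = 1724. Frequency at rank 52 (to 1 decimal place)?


Zipf's law: f(r) = f(1) / r
f(1) = 1724
f(52) = 1724 / 52
= 33.2 occurrences


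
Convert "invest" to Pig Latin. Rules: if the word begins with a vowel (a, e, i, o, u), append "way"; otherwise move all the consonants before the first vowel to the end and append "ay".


Word: "invest"
Starts with vowel → add 'way'
Pig Latin = "investway"


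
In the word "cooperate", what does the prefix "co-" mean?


Prefix: co-
Example: cooperate (co- + operate)
Meaning = together


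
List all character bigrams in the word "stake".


Word: "stake" (length 5)
Number of bigrams = 5 - 2 + 1 = 4
  Position 0: "st"
  Position 1: "ta"
  Position 2: "ak"
  Position 3: "ke"
Bigrams = "st", "ta", "ak", "ke"


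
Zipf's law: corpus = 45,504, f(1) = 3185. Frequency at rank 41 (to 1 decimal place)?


Zipf's law: f(r) = f(1) / r
f(1) = 3185
f(41) = 3185 / 41
= 77.7 occurrences


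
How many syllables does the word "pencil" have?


Word: "pencil"
Syllable breakdown: pen | cil
Counting: 2 parts
= 2 syllables


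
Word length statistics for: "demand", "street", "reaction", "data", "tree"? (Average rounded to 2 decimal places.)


Lengths: "demand"=6, "street"=6, "reaction"=8, "data"=4, "tree"=4
Sum = 28, Count = 5
Average = 28/5 = 5.60
= avg=5.60, min=4, max=8


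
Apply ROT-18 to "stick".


Word: "stick"
Shift: 18
Each letter → (letter + shift) mod 26:
  's' (18) + 18 = 10 → 'k'
  't' (19) + 18 = 11 → 'l'
  'i' (8) + 18 = 0 → 'a'
  'c' (2) + 18 = 20 → 'u'
  'k' (10) + 18 = 2 → 'c'
Result = "klauc"


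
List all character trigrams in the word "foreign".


Word: "foreign" (length 7)
Number of trigrams = 7 - 3 + 1 = 5
  Position 0: "for"
  Position 1: "ore"
  Position 2: "rei"
  Position 3: "eig"
  Position 4: "ign"
Trigrams = "for", "ore", "rei", "eig", "ign"


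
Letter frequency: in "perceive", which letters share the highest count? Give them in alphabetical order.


Word: "perceive"
Letter counts:
  'c': 1
  'e': 3
  'i': 1
  'p': 1
  'r': 1
  'v': 1
Maximum count = 3
Most frequent = 'e' (3 times each)


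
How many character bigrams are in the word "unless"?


Word: "unless" (length 6)
Number of 2-grams = length - 2 + 1 = 6 - 2 + 1
= 5


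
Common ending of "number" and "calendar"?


Word 1: "number"
Word 2: "calendar"
Comparing from end:
  Pos -1: 'r' == 'r'
  Pos -2: 'e' != 'a' (stop)
LCS = "r" (length 1)


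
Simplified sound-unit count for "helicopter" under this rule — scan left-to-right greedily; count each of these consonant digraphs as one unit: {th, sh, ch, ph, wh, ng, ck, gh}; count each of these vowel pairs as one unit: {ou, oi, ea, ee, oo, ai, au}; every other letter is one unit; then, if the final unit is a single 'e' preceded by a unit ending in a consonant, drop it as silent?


Word: "helicopter" (10 letters)
Left-to-right scan:
  1. 'h' (letter)
  2. 'e' (letter)
  3. 'l' (letter)
  4. 'i' (letter)
  5. 'c' (letter)
  6. 'o' (letter)
  7. 'p' (letter)
  8. 't' (letter)
  9. 'e' (letter)
  10. 'r' (letter)
Units from scan: 10
Sound units = 10 units


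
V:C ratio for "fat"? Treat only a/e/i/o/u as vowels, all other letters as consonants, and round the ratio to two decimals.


Word: "fat"
Vowels (a,e,i,o,u): 1
Consonants: 2
Ratio = 1/2
= 0.50


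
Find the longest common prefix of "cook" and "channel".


Word 1: "cook"
Word 2: "channel"
Comparing from start:
  Pos 0: 'c' == 'c'
  Pos 1: 'o' != 'h' (stop)
LCP = "c" (length 1)


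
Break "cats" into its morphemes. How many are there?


Word: "cats"
Morphemes: cat | -s
Each morpheme carries meaning
= 2 morphemes


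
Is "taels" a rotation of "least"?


Word: "least", Candidate: "taels"
Method: check if candidate is substring of word+word
"leastleast" contains "taels"? No
Is rotation = No


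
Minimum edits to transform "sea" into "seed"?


Word 1: "sea" (length 3)
Word 2: "seed" (length 4)
One optimal edit sequence (insert/delete/substitute each cost 1):
  1. keep 's'
  2. insert 'e'  (+1)
  3. keep 'e'
  4. substitute 'a' -> 'd'  (+1)
Total edit operations: 2
Edit distance = 2


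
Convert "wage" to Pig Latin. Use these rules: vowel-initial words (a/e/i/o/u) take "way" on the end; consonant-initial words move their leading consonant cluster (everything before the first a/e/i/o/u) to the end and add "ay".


Word: "wage"
Starts with consonant(s) → move to end, add 'ay'
Consonant cluster: "w"
Pig Latin = "ageway"


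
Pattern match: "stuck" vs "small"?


Pattern of "stuck": [0, 1, 2, 3, 4]
Pattern of "small": [0, 1, 2, 3, 3]
Patterns do not match
Same pattern = No


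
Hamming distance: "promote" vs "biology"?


Comparing character by character (same length = 7):
  Pos 0: 'p' vs 'b' !=
  Pos 1: 'r' vs 'i' !=
  Pos 2: 'o' vs 'o' =
  Pos 3: 'm' vs 'l' !=
  Pos 4: 'o' vs 'o' =
  Pos 5: 't' vs 'g' !=
  Pos 6: 'e' vs 'y' !=
Hamming distance = 5


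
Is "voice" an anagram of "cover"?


Word 1: "cover" → sorted: ceorv
Word 2: "voice" → sorted: ceiov
Same letters? ceorv != ceiov
Anagram = No


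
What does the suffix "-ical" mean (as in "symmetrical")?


Suffix: -ical
As in: symmetrical -> symmetry + -ical, with a spelling change
Meaning = relating to


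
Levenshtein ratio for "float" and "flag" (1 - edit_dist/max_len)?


Word 1: "float" (length 5)
Word 2: "flag" (length 4)
One optimal edit sequence:
  1. keep 'f'
  2. keep 'l'
  3. delete 'o'  (+1)
  4. keep 'a'
  5. substitute 't' -> 'g'  (+1)
Edit distance = 2
Max length = max(5, 4) = 5
Similarity = 1 - 2/5
= 0.6000


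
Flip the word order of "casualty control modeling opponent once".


Original: "casualty control modeling opponent once"
Words (1..n): casualty | control | modeling | opponent | once
Reversed (n..1): once | opponent | modeling | control | casualty
Result = "once opponent modeling control casualty"


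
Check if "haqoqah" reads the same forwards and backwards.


Word: "haqoqah"
Reversed: "haqoqah"
Forward == Backward? haqoqah == haqoqah
Palindrome = Yes


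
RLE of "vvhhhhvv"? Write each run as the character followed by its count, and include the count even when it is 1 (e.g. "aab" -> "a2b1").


String: "vvhhhhvv"
Scanning for consecutive runs:
  'v' x 2
  'h' x 4
  'v' x 2
RLE = "v2h4v2"


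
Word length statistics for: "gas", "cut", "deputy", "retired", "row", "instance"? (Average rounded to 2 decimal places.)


Lengths: "gas"=3, "cut"=3, "deputy"=6, "retired"=7, "row"=3, "instance"=8
Sum = 30, Count = 6
Average = 30/6 = 5.00
= avg=5.00, min=3, max=8


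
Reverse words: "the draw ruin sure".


Original: "the draw ruin sure"
Words (1..n): the | draw | ruin | sure
Reversed (n..1): sure | ruin | draw | the
Result = "sure ruin draw the"


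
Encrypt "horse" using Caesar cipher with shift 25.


Word: "horse"
Shift: 25
Each letter → (letter + shift) mod 26:
  'h' (7) + 25 = 6 → 'g'
  'o' (14) + 25 = 13 → 'n'
  'r' (17) + 25 = 16 → 'q'
  's' (18) + 25 = 17 → 'r'
  'e' (4) + 25 = 3 → 'd'
Result = "gnqrd"


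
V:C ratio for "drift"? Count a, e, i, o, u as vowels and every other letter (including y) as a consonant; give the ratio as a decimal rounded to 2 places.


Word: "drift"
Vowels (a,e,i,o,u): 1
Consonants: 4
Ratio = 1/4
= 0.25


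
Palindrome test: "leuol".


Word: "leuol"
Reversed: "louel"
Forward == Backward? leuol != louel
Palindrome = No


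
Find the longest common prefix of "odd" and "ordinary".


Word 1: "odd"
Word 2: "ordinary"
Comparing from start:
  Pos 0: 'o' == 'o'
  Pos 1: 'd' != 'r' (stop)
LCP = "o" (length 1)


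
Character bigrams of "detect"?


Word: "detect" (length 6)
Number of bigrams = 6 - 2 + 1 = 5
  Position 0: "de"
  Position 1: "et"
  Position 2: "te"
  Position 3: "ec"
  Position 4: "ct"
Bigrams = "de", "et", "te", "ec", "ct"


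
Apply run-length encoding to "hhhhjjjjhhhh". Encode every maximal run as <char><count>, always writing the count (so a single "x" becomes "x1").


String: "hhhhjjjjhhhh"
Scanning for consecutive runs:
  'h' x 4
  'j' x 4
  'h' x 4
RLE = "h4j4h4"


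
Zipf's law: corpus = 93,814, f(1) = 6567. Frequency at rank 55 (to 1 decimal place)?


Zipf's law: f(r) = f(1) / r
f(1) = 6567
f(55) = 6567 / 55
= 119.4 occurrences


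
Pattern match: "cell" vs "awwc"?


Pattern of "cell": [0, 1, 2, 2]
Pattern of "awwc": [0, 1, 1, 2]
Patterns do not match
Same pattern = No


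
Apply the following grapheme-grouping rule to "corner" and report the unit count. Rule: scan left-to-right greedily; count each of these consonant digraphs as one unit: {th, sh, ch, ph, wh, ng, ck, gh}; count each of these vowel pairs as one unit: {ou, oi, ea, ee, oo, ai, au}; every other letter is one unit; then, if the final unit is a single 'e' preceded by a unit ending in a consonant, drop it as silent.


Word: "corner" (6 letters)
Left-to-right scan:
  [1] 'c' (letter)
  [2] 'o' (letter)
  [3] 'r' (letter)
  [4] 'n' (letter)
  [5] 'e' (letter)
  [6] 'r' (letter)
Units from scan: 6
Sound units = 6 units


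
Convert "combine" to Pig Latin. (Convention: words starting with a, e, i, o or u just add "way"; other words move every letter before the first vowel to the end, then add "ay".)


Word: "combine"
Starts with consonant(s) → move to end, add 'ay'
Consonant cluster: "c"
Pig Latin = "ombinecay"


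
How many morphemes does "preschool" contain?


Word: "preschool"
Morphemes: pre- | school
Each morpheme carries meaning
= 2 morphemes


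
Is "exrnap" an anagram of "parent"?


Word 1: "parent" → sorted: aenprt
Word 2: "exrnap" → sorted: aenprx
Same letters? aenprt != aenprx
Anagram = No


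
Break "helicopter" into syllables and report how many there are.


Word: "helicopter"
Syllable breakdown: hel / i / cop / ter
Counting: 4 parts
= 4 syllables


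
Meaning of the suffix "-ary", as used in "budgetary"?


Suffix: -ary
As in: budgetary -> budget + -ary
Meaning = relating to


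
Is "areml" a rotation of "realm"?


Word: "realm", Candidate: "areml"
Method: check if candidate is substring of word+word
"realmrealm" contains "areml"? No
Is rotation = No


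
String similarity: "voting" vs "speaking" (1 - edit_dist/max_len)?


Word 1: "voting" (length 6)
Word 2: "speaking" (length 8)
One optimal edit sequence:
  1. insert 's'  (+1)
  2. insert 'p'  (+1)
  3. substitute 'v' -> 'e'  (+1)
  4. substitute 'o' -> 'a'  (+1)
  5. substitute 't' -> 'k'  (+1)
  6. keep 'i'
  7. keep 'n'
  8. keep 'g'
Edit distance = 5
Max length = max(6, 8) = 8
Similarity = 1 - 5/8
= 0.3750


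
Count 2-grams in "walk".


Word: "walk" (length 4)
Number of 2-grams = length - 2 + 1 = 4 - 2 + 1
= 3


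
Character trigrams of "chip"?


Word: "chip" (length 4)
Number of trigrams = 4 - 3 + 1 = 2
  Position 0: "chi"
  Position 1: "hip"
Trigrams = "chi", "hip"


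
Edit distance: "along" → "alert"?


Word 1: "along" (length 5)
Word 2: "alert" (length 5)
One optimal edit sequence (insert/delete/substitute each cost 1):
  1. keep 'a'
  2. keep 'l'
  3. substitute 'o' -> 'e'  (+1)
  4. substitute 'n' -> 'r'  (+1)
  5. substitute 'g' -> 't'  (+1)
Total edit operations: 3
Edit distance = 3


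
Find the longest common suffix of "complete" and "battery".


Word 1: "complete"
Word 2: "battery"
Comparing from end:
  Pos -1: 'e' != 'y' (stop)
LCS = "" (length 0)


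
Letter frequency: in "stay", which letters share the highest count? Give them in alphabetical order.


Word: "stay"
Letter counts:
  'a': 1
  's': 1
  't': 1
  'y': 1
Maximum count = 1
Most frequent = 'a', 's', 't', 'y' (1 time each)


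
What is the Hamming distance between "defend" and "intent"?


Comparing character by character (same length = 6):
  Pos 0: 'd' vs 'i' !=
  Pos 1: 'e' vs 'n' !=
  Pos 2: 'f' vs 't' !=
  Pos 3: 'e' vs 'e' =
  Pos 4: 'n' vs 'n' =
  Pos 5: 'd' vs 't' !=
Hamming distance = 4


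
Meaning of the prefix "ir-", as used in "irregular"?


Prefix: ir-
Example: irregular = ir- + regular
Meaning = not


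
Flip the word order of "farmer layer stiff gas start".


Original: "farmer layer stiff gas start"
Words (1..n): farmer | layer | stiff | gas | start
Reversed (n..1): start | gas | stiff | layer | farmer
Result = "start gas stiff layer farmer"


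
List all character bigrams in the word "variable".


Word: "variable" (length 8)
Number of bigrams = 8 - 2 + 1 = 7
  Position 0: "va"
  Position 1: "ar"
  Position 2: "ri"
  Position 3: "ia"
  Position 4: "ab"
  Position 5: "bl"
  Position 6: "le"
Bigrams = "va", "ar", "ri", "ia", "ab", "bl", "le"


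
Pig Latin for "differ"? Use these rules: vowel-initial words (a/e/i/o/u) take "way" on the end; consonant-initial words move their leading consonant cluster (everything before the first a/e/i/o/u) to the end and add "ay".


Word: "differ"
Starts with consonant(s) → move to end, add 'ay'
Consonant cluster: "d"
Pig Latin = "ifferday"


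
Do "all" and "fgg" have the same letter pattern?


Pattern of "all": [0, 1, 1]
Pattern of "fgg": [0, 1, 1]
Patterns match
Same pattern = Yes


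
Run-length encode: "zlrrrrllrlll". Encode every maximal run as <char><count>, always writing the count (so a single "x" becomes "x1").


String: "zlrrrrllrlll"
Scanning for consecutive runs:
  'z' x 1
  'l' x 1
  'r' x 4
  'l' x 2
  'r' x 1
  'l' x 3
RLE = "z1l1r4l2r1l3"


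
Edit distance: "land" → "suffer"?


Word 1: "land" (length 4)
Word 2: "suffer" (length 6)
One optimal edit sequence (insert/delete/substitute each cost 1):
  1. insert 's'  (+1)
  2. insert 'u'  (+1)
  3. substitute 'l' -> 'f'  (+1)
  4. substitute 'a' -> 'f'  (+1)
  5. substitute 'n' -> 'e'  (+1)
  6. substitute 'd' -> 'r'  (+1)
Total edit operations: 6
Edit distance = 6


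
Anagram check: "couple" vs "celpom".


Word 1: "couple" → sorted: celopu
Word 2: "celpom" → sorted: celmop
Same letters? celopu != celmop
Anagram = No


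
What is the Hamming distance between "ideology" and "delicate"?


Comparing character by character (same length = 8):
  Pos 0: 'i' vs 'd' !=
  Pos 1: 'd' vs 'e' !=
  Pos 2: 'e' vs 'l' !=
  Pos 3: 'o' vs 'i' !=
  Pos 4: 'l' vs 'c' !=
  Pos 5: 'o' vs 'a' !=
  Pos 6: 'g' vs 't' !=
  Pos 7: 'y' vs 'e' !=
Hamming distance = 8


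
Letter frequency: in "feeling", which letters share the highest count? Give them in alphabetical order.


Word: "feeling"
Letter counts:
  'e': 2
  'f': 1
  'g': 1
  'i': 1
  'l': 1
  'n': 1
Maximum count = 2
Most frequent = 'e' (2 times each)


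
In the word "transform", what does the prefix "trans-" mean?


Prefix: trans-
Example: transform (trans- + form)
Meaning = across


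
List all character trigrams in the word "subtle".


Word: "subtle" (length 6)
Number of trigrams = 6 - 3 + 1 = 4
  Position 0: "sub"
  Position 1: "ubt"
  Position 2: "btl"
  Position 3: "tle"
Trigrams = "sub", "ubt", "btl", "tle"


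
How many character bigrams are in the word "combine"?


Word: "combine" (length 7)
Number of 2-grams = length - 2 + 1 = 7 - 2 + 1
= 6


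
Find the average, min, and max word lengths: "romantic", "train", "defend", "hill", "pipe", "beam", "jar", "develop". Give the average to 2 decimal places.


Lengths: "romantic"=8, "train"=5, "defend"=6, "hill"=4, "pipe"=4, "beam"=4, "jar"=3, "develop"=7
Sum = 41, Count = 8
Average = 41/8 = 5.13
= avg=5.13, min=3, max=8


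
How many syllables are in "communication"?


Word: "communication"
Syllable breakdown: com | mu | ni | ca | tion
Counting: 5 parts
= 5 syllables


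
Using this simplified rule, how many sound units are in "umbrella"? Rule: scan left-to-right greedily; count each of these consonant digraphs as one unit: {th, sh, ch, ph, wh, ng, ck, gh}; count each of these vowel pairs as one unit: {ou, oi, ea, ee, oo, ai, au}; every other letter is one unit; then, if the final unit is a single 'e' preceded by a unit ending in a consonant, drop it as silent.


Word: "umbrella" (8 letters)
Left-to-right scan:
  1. 'u' (letter)
  2. 'm' (letter)
  3. 'b' (letter)
  4. 'r' (letter)
  5. 'e' (letter)
  6. 'l' (letter)
  7. 'l' (letter)
  8. 'a' (letter)
Units from scan: 8
Sound units = 8 units


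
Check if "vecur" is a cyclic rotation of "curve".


Word: "curve", Candidate: "vecur"
Method: check if candidate is substring of word+word
"curvecurve" contains "vecur"? Yes
Is rotation = Yes


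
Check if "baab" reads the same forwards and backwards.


Word: "baab"
Reversed: "baab"
Forward == Backward? baab == baab
Palindrome = Yes


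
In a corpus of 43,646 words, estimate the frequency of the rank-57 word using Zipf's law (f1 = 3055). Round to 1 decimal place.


Zipf's law: f(r) = f(1) / r
f(1) = 3055
f(57) = 3055 / 57
= 53.6 occurrences


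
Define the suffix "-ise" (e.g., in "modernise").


Suffix: -ise
Example: modernise = modern + -ise
Meaning = to make


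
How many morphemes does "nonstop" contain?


Word: "nonstop"
Morphemes: non- + stop
Each morpheme carries meaning
= 2 morphemes


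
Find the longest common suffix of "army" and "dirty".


Word 1: "army"
Word 2: "dirty"
Comparing from end:
  Pos -1: 'y' == 'y'
  Pos -2: 'm' != 't' (stop)
LCS = "y" (length 1)


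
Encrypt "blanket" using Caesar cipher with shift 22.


Word: "blanket"
Shift: 22
Each letter → (letter + shift) mod 26:
  'b' (1) + 22 = 23 → 'x'
  'l' (11) + 22 = 7 → 'h'
  'a' (0) + 22 = 22 → 'w'
  'n' (13) + 22 = 9 → 'j'
  'k' (10) + 22 = 6 → 'g'
  'e' (4) + 22 = 0 → 'a'
  't' (19) + 22 = 15 → 'p'
Result = "xhwjgap"


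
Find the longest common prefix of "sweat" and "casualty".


Word 1: "sweat"
Word 2: "casualty"
Comparing from start:
  Pos 0: 's' != 'c' (stop)
LCP = "" (length 0)


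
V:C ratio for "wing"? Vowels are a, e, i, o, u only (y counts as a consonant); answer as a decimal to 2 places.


Word: "wing"
Vowels (a,e,i,o,u): 1
Consonants: 3
Ratio = 1/3
= 0.33


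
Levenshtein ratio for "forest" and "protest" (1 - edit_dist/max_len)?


Word 1: "forest" (length 6)
Word 2: "protest" (length 7)
One optimal edit sequence:
  1. insert 'p'  (+1)
  2. substitute 'f' -> 'r'  (+1)
  3. keep 'o'
  4. substitute 'r' -> 't'  (+1)
  5. keep 'e'
  6. keep 's'
  7. keep 't'
Edit distance = 3
Max length = max(6, 7) = 7
Similarity = 1 - 3/7
= 0.5714


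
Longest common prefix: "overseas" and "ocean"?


Word 1: "overseas"
Word 2: "ocean"
Comparing from start:
  Pos 0: 'o' == 'o'
  Pos 1: 'v' != 'c' (stop)
LCP = "o" (length 1)


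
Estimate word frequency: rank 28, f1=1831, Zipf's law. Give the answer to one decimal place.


Zipf's law: f(r) = f(1) / r
f(1) = 1831
f(28) = 1831 / 28
= 65.4 occurrences


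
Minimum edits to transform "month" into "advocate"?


Word 1: "month" (length 5)
Word 2: "advocate" (length 8)
One optimal edit sequence (insert/delete/substitute each cost 1):
  1. insert 'a'  (+1)
  2. insert 'd'  (+1)
  3. substitute 'm' -> 'v'  (+1)
  4. keep 'o'
  5. insert 'c'  (+1)
  6. substitute 'n' -> 'a'  (+1)
  7. keep 't'
  8. substitute 'h' -> 'e'  (+1)
Total edit operations: 6
Edit distance = 6


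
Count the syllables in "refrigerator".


Word: "refrigerator"
Syllable breakdown: re / frig / er / a / tor
Counting: 5 parts
= 5 syllables


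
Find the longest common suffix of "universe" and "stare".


Word 1: "universe"
Word 2: "stare"
Comparing from end:
  Pos -1: 'e' == 'e'
  Pos -2: 's' != 'r' (stop)
LCS = "e" (length 1)


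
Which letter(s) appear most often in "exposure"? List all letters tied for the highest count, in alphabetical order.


Word: "exposure"
Letter counts:
  'e': 2
  'o': 1
  'p': 1
  'r': 1
  's': 1
  'u': 1
  'x': 1
Maximum count = 2
Most frequent = 'e' (2 times each)


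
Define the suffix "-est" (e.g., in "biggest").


Suffix: -est
Example: biggest (big + -est, with a spelling change)
Meaning = most


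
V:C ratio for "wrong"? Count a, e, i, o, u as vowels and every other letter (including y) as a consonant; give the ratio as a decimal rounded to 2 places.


Word: "wrong"
Vowels (a,e,i,o,u): 1
Consonants: 4
Ratio = 1/4
= 0.25


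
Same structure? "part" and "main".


Pattern of "part": [0, 1, 2, 3]
Pattern of "main": [0, 1, 2, 3]
Patterns match
Same pattern = Yes


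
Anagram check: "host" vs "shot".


Word 1: "host" → sorted: host
Word 2: "shot" → sorted: host
Same letters? host == host
Anagram = Yes


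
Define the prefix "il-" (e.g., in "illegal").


Prefix: il-
As in: illegal -> il- + legal
Meaning = not


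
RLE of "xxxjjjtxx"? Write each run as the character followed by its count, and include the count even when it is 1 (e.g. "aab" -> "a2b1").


String: "xxxjjjtxx"
Scanning for consecutive runs:
  'x' x 3
  'j' x 3
  't' x 1
  'x' x 2
RLE = "x3j3t1x2"


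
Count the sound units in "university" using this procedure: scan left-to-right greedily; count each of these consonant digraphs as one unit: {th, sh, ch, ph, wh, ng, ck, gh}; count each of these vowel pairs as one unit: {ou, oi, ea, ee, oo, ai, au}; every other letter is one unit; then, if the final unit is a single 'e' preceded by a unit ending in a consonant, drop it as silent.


Word: "university" (10 letters)
Left-to-right scan:
  1. 'u' (letter)
  2. 'n' (letter)
  3. 'i' (letter)
  4. 'v' (letter)
  5. 'e' (letter)
  6. 'r' (letter)
  7. 's' (letter)
  8. 'i' (letter)
  9. 't' (letter)
  10. 'y' (letter)
Units from scan: 10
Sound units = 10 units


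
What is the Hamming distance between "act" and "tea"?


Comparing character by character (same length = 3):
  Pos 0: 'a' vs 't' !=
  Pos 1: 'c' vs 'e' !=
  Pos 2: 't' vs 'a' !=
Hamming distance = 3


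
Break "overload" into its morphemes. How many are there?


Word: "overload"
Morphemes: over- + load
Each morpheme carries meaning
= 2 morphemes


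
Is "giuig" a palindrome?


Word: "giuig"
Reversed: "giuig"
Forward == Backward? giuig == giuig
Palindrome = Yes


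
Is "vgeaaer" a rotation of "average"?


Word: "average", Candidate: "vgeaaer"
Method: check if candidate is substring of word+word
"averageaverage" contains "vgeaaer"? No
Is rotation = No


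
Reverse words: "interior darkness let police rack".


Original: "interior darkness let police rack"
Words (1..n): interior | darkness | let | police | rack
Reversed (n..1): rack | police | let | darkness | interior
Result = "rack police let darkness interior"


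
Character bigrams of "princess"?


Word: "princess" (length 8)
Number of bigrams = 8 - 2 + 1 = 7
  Position 0: "pr"
  Position 1: "ri"
  Position 2: "in"
  Position 3: "nc"
  Position 4: "ce"
  Position 5: "es"
  Position 6: "ss"
Bigrams = "pr", "ri", "in", "nc", "ce", "es", "ss"


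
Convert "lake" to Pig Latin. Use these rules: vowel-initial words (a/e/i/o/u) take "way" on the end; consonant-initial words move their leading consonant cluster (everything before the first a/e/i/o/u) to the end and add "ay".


Word: "lake"
Starts with consonant(s) → move to end, add 'ay'
Consonant cluster: "l"
Pig Latin = "akelay"


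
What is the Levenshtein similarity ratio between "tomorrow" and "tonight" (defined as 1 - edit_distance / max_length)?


Word 1: "tomorrow" (length 8)
Word 2: "tonight" (length 7)
One optimal edit sequence:
  1. keep 't'
  2. keep 'o'
  3. delete 'm'  (+1)
  4. substitute 'o' -> 'n'  (+1)
  5. substitute 'r' -> 'i'  (+1)
  6. substitute 'r' -> 'g'  (+1)
  7. substitute 'o' -> 'h'  (+1)
  8. substitute 'w' -> 't'  (+1)
Edit distance = 6
Max length = max(8, 7) = 8
Similarity = 1 - 6/8
= 0.2500


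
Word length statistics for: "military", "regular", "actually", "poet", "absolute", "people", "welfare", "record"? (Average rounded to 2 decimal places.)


Lengths: "military"=8, "regular"=7, "actually"=8, "poet"=4, "absolute"=8, "people"=6, "welfare"=7, "record"=6
Sum = 54, Count = 8
Average = 54/8 = 6.75
= avg=6.75, min=4, max=8


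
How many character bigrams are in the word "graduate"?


Word: "graduate" (length 8)
Number of 2-grams = length - 2 + 1 = 8 - 2 + 1
= 7


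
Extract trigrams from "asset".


Word: "asset" (length 5)
Number of trigrams = 5 - 3 + 1 = 3
  Position 0: "ass"
  Position 1: "sse"
  Position 2: "set"
Trigrams = "ass", "sse", "set"


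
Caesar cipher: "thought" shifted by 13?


Word: "thought"
Shift: 13
Each letter → (letter + shift) mod 26:
  't' (19) + 13 = 6 → 'g'
  'h' (7) + 13 = 20 → 'u'
  'o' (14) + 13 = 1 → 'b'
  'u' (20) + 13 = 7 → 'h'
  'g' (6) + 13 = 19 → 't'
  'h' (7) + 13 = 20 → 'u'
  't' (19) + 13 = 6 → 'g'
Result = "gubhtug"


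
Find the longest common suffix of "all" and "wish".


Word 1: "all"
Word 2: "wish"
Comparing from end:
  Pos -1: 'l' != 'h' (stop)
LCS = "" (length 0)


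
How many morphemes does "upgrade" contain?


Word: "upgrade"
Morphemes: up- / grade
Each morpheme carries meaning
= 2 morphemes


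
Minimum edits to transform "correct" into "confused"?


Word 1: "correct" (length 7)
Word 2: "confused" (length 8)
One optimal edit sequence (insert/delete/substitute each cost 1):
  1. keep 'c'
  2. keep 'o'
  3. insert 'n'  (+1)
  4. substitute 'r' -> 'f'  (+1)
  5. substitute 'r' -> 'u'  (+1)
  6. substitute 'e' -> 's'  (+1)
  7. substitute 'c' -> 'e'  (+1)
  8. substitute 't' -> 'd'  (+1)
Total edit operations: 6
Edit distance = 6


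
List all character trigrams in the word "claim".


Word: "claim" (length 5)
Number of trigrams = 5 - 3 + 1 = 3
  Position 0: "cla"
  Position 1: "lai"
  Position 2: "aim"
Trigrams = "cla", "lai", "aim"


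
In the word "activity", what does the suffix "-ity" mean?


Suffix: -ity
Example: activity (active + -ity, with a spelling change)
Meaning = quality of


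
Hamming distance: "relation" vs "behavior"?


Comparing character by character (same length = 8):
  Pos 0: 'r' vs 'b' !=
  Pos 1: 'e' vs 'e' =
  Pos 2: 'l' vs 'h' !=
  Pos 3: 'a' vs 'a' =
  Pos 4: 't' vs 'v' !=
  Pos 5: 'i' vs 'i' =
  Pos 6: 'o' vs 'o' =
  Pos 7: 'n' vs 'r' !=
Hamming distance = 4


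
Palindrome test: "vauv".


Word: "vauv"
Reversed: "vuav"
Forward == Backward? vauv != vuav
Palindrome = No


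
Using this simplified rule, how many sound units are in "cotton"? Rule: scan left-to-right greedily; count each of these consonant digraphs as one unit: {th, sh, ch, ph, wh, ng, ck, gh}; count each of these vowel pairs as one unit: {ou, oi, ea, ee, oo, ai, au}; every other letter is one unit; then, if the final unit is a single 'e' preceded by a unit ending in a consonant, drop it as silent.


Word: "cotton" (6 letters)
Left-to-right scan:
  [1] 'c' (letter)
  [2] 'o' (letter)
  [3] 't' (letter)
  [4] 't' (letter)
  [5] 'o' (letter)
  [6] 'n' (letter)
Units from scan: 6
Sound units = 6 units


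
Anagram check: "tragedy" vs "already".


Word 1: "tragedy" → sorted: adegrty
Word 2: "already" → sorted: aadelry
Same letters? adegrty != aadelry
Anagram = No


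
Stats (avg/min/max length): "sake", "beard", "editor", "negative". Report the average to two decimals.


Lengths: "sake"=4, "beard"=5, "editor"=6, "negative"=8
Sum = 23, Count = 4
Average = 23/4 = 5.75
= avg=5.75, min=4, max=8


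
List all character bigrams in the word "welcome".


Word: "welcome" (length 7)
Number of bigrams = 7 - 2 + 1 = 6
  Position 0: "we"
  Position 1: "el"
  Position 2: "lc"
  Position 3: "co"
  Position 4: "om"
  Position 5: "me"
Bigrams = "we", "el", "lc", "co", "om", "me"


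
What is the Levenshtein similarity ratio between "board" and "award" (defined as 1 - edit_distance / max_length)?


Word 1: "board" (length 5)
Word 2: "award" (length 5)
One optimal edit sequence:
  1. substitute 'b' -> 'a'  (+1)
  2. substitute 'o' -> 'w'  (+1)
  3. keep 'a'
  4. keep 'r'
  5. keep 'd'
Edit distance = 2
Max length = max(5, 5) = 5
Similarity = 1 - 2/5
= 0.6000


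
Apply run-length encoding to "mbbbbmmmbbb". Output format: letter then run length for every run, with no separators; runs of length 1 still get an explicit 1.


String: "mbbbbmmmbbb"
Scanning for consecutive runs:
  'm' x 1
  'b' x 4
  'm' x 3
  'b' x 3
RLE = "m1b4m3b3"


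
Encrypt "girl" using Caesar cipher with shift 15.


Word: "girl"
Shift: 15
Each letter → (letter + shift) mod 26:
  'g' (6) + 15 = 21 → 'v'
  'i' (8) + 15 = 23 → 'x'
  'r' (17) + 15 = 6 → 'g'
  'l' (11) + 15 = 0 → 'a'
Result = "vxga"


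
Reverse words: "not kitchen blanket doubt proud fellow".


Original: "not kitchen blanket doubt proud fellow"
Words (1..n): not | kitchen | blanket | doubt | proud | fellow
Reversed (n..1): fellow | proud | doubt | blanket | kitchen | not
Result = "fellow proud doubt blanket kitchen not"
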